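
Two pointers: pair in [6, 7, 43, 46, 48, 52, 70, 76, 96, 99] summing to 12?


lo=0(6)+hi=9(99)=105
lo=0(6)+hi=8(96)=102
lo=0(6)+hi=7(76)=82
lo=0(6)+hi=6(70)=76
lo=0(6)+hi=5(52)=58
lo=0(6)+hi=4(48)=54
lo=0(6)+hi=3(46)=52
lo=0(6)+hi=2(43)=49
lo=0(6)+hi=1(7)=13

No pair found


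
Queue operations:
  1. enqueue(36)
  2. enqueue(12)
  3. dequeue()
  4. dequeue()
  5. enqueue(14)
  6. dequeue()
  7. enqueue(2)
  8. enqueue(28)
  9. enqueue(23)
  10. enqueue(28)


enqueue(36) -> [36]
enqueue(12) -> [36, 12]
dequeue()->36, [12]
dequeue()->12, []
enqueue(14) -> [14]
dequeue()->14, []
enqueue(2) -> [2]
enqueue(28) -> [2, 28]
enqueue(23) -> [2, 28, 23]
enqueue(28) -> [2, 28, 23, 28]

Final queue: [2, 28, 23, 28]


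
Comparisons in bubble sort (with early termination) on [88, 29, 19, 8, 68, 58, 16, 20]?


Algorithm: bubble sort (with early termination)
Input: [88, 29, 19, 8, 68, 58, 16, 20]
Sorted: [8, 16, 19, 20, 29, 58, 68, 88]

27


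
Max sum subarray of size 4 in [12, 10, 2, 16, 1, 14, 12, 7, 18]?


[0:4]: 40
[1:5]: 29
[2:6]: 33
[3:7]: 43
[4:8]: 34
[5:9]: 51

Max: 51 at [5:9]


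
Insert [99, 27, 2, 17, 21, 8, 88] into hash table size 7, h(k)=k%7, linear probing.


Insert 99: h=1 -> slot 1
Insert 27: h=6 -> slot 6
Insert 2: h=2 -> slot 2
Insert 17: h=3 -> slot 3
Insert 21: h=0 -> slot 0
Insert 8: h=1, 3 probes -> slot 4
Insert 88: h=4, 1 probes -> slot 5

Table: [21, 99, 2, 17, 8, 88, 27]


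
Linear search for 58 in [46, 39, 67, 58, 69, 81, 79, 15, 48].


i=0: 46!=58
i=1: 39!=58
i=2: 67!=58
i=3: 58==58 found!

Found at 3, 4 comps


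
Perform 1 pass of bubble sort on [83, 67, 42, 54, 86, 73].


Initial: [83, 67, 42, 54, 86, 73]
Pass 1: [67, 42, 54, 83, 73, 86] (4 swaps)

After 1 pass: [67, 42, 54, 83, 73, 86]


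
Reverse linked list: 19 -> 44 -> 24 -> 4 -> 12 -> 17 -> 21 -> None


Step 1: curr=19, set curr.next=prev(None) | reversed so far: 19
Step 2: curr=44, set curr.next=prev(19) | reversed so far: 44 -> 19
Step 3: curr=24, set curr.next=prev(44) | reversed so far: 24 -> 44 -> 19
Step 4: curr=4, set curr.next=prev(24) | reversed so far: 4 -> 24 -> 44 -> 19
Step 5: curr=12, set curr.next=prev(4) | reversed so far: 12 -> 4 -> 24 -> 44 -> 19
Step 6: curr=17, set curr.next=prev(12) | reversed so far: 17 -> 12 -> 4 -> 24 -> 44 -> 19
Step 7: curr=21, set curr.next=prev(17) | reversed so far: 21 -> 17 -> 12 -> 4 -> 24 -> 44 -> 19

21 -> 17 -> 12 -> 4 -> 24 -> 44 -> 19 -> None


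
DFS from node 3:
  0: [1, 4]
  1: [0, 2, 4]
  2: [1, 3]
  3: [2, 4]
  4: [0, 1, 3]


Visit 3, push [4, 2]
Visit 2, push [1]
Visit 1, push [4, 0]
Visit 0, push [4]
Visit 4, push []

DFS order: [3, 2, 1, 0, 4]


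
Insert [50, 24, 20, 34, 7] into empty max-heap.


Insert 50: [50]
Insert 24: [50, 24]
Insert 20: [50, 24, 20]
Insert 34: [50, 34, 20, 24]
Insert 7: [50, 34, 20, 24, 7]

Final heap: [50, 34, 20, 24, 7]


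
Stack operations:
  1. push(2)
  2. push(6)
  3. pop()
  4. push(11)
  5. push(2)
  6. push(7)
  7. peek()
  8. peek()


push(2) -> [2]
push(6) -> [2, 6]
pop()->6, [2]
push(11) -> [2, 11]
push(2) -> [2, 11, 2]
push(7) -> [2, 11, 2, 7]
peek()->7
peek()->7

Final stack: [2, 11, 2, 7]


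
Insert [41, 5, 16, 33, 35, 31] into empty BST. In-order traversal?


Insert 41: root
Insert 5: L from 41
Insert 16: L from 41 -> R from 5
Insert 33: L from 41 -> R from 5 -> R from 16
Insert 35: L from 41 -> R from 5 -> R from 16 -> R from 33
Insert 31: L from 41 -> R from 5 -> R from 16 -> L from 33

In-order: [5, 16, 31, 33, 35, 41]


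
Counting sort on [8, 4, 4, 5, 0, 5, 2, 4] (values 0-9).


Input: [8, 4, 4, 5, 0, 5, 2, 4]
Counts: [1, 0, 1, 0, 3, 2, 0, 0, 1, 0]

Sorted: [0, 2, 4, 4, 4, 5, 5, 8]


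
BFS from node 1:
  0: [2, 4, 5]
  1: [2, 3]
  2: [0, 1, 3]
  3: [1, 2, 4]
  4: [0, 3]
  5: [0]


Visit 1, enqueue [2, 3]
Visit 2, enqueue [0]
Visit 3, enqueue [4]
Visit 0, enqueue [5]
Visit 4, enqueue []
Visit 5, enqueue []

BFS order: [1, 2, 3, 0, 4, 5]


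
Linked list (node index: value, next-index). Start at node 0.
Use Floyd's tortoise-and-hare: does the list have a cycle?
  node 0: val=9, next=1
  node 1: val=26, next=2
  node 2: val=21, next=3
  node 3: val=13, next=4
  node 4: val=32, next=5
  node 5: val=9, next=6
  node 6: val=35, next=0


Floyd's tortoise (slow, +1) and hare (fast, +2):
  init: slow=0, fast=0
  step 1: slow=1, fast=2
  step 2: slow=2, fast=4
  step 3: slow=3, fast=6
  step 4: slow=4, fast=1
  step 5: slow=5, fast=3
  step 6: slow=6, fast=5
  step 7: slow=0, fast=0
  slow == fast at node 0: cycle detected

Cycle: yes


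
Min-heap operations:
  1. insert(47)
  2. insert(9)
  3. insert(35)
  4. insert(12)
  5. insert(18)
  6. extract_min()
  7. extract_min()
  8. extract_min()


insert(47) -> [47]
insert(9) -> [9, 47]
insert(35) -> [9, 47, 35]
insert(12) -> [9, 12, 35, 47]
insert(18) -> [9, 12, 35, 47, 18]
extract_min()->9, [12, 18, 35, 47]
extract_min()->12, [18, 47, 35]
extract_min()->18, [35, 47]

Final heap: [35, 47]


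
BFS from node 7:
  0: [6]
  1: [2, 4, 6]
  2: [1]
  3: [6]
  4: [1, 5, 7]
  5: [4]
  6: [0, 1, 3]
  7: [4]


Visit 7, enqueue [4]
Visit 4, enqueue [1, 5]
Visit 1, enqueue [2, 6]
Visit 5, enqueue []
Visit 2, enqueue []
Visit 6, enqueue [0, 3]
Visit 0, enqueue []
Visit 3, enqueue []

BFS order: [7, 4, 1, 5, 2, 6, 0, 3]


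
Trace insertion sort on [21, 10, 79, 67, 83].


Initial: [21, 10, 79, 67, 83]
Insert 10: [10, 21, 79, 67, 83]
Insert 79: [10, 21, 79, 67, 83]
Insert 67: [10, 21, 67, 79, 83]
Insert 83: [10, 21, 67, 79, 83]

Sorted: [10, 21, 67, 79, 83]


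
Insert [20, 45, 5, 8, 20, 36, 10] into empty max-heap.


Insert 20: [20]
Insert 45: [45, 20]
Insert 5: [45, 20, 5]
Insert 8: [45, 20, 5, 8]
Insert 20: [45, 20, 5, 8, 20]
Insert 36: [45, 20, 36, 8, 20, 5]
Insert 10: [45, 20, 36, 8, 20, 5, 10]

Final heap: [45, 20, 36, 8, 20, 5, 10]


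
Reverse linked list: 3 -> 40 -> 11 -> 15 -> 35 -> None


Step 1: curr=3, set curr.next=prev(None) | reversed so far: 3
Step 2: curr=40, set curr.next=prev(3) | reversed so far: 40 -> 3
Step 3: curr=11, set curr.next=prev(40) | reversed so far: 11 -> 40 -> 3
Step 4: curr=15, set curr.next=prev(11) | reversed so far: 15 -> 11 -> 40 -> 3
Step 5: curr=35, set curr.next=prev(15) | reversed so far: 35 -> 15 -> 11 -> 40 -> 3

35 -> 15 -> 11 -> 40 -> 3 -> None


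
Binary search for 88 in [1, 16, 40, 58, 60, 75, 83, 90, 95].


Step 1: lo=0, hi=8, mid=4, val=60
Step 2: lo=5, hi=8, mid=6, val=83
Step 3: lo=7, hi=8, mid=7, val=90

Not found


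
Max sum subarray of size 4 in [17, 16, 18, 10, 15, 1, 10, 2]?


[0:4]: 61
[1:5]: 59
[2:6]: 44
[3:7]: 36
[4:8]: 28

Max: 61 at [0:4]


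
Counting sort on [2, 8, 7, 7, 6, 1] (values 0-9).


Input: [2, 8, 7, 7, 6, 1]
Counts: [0, 1, 1, 0, 0, 0, 1, 2, 1, 0]

Sorted: [1, 2, 6, 7, 7, 8]


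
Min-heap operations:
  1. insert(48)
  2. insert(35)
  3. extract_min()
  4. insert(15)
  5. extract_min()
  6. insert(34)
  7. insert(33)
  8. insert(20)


insert(48) -> [48]
insert(35) -> [35, 48]
extract_min()->35, [48]
insert(15) -> [15, 48]
extract_min()->15, [48]
insert(34) -> [34, 48]
insert(33) -> [33, 48, 34]
insert(20) -> [20, 33, 34, 48]

Final heap: [20, 33, 34, 48]


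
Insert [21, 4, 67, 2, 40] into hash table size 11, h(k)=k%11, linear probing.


Insert 21: h=10 -> slot 10
Insert 4: h=4 -> slot 4
Insert 67: h=1 -> slot 1
Insert 2: h=2 -> slot 2
Insert 40: h=7 -> slot 7

Table: [None, 67, 2, None, 4, None, None, 40, None, None, 21]


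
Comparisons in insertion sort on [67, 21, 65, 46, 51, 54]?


Algorithm: insertion sort
Input: [67, 21, 65, 46, 51, 54]
Sorted: [21, 46, 51, 54, 65, 67]

12


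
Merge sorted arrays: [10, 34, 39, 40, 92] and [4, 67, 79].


Take 4 from B
Take 10 from A
Take 34 from A
Take 39 from A
Take 40 from A
Take 67 from B
Take 79 from B

Merged: [4, 10, 34, 39, 40, 67, 79, 92]


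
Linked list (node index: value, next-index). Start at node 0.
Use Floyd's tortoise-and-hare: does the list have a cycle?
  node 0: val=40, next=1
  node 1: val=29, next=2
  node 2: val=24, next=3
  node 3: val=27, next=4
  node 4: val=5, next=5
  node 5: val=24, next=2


Floyd's tortoise (slow, +1) and hare (fast, +2):
  init: slow=0, fast=0
  step 1: slow=1, fast=2
  step 2: slow=2, fast=4
  step 3: slow=3, fast=2
  step 4: slow=4, fast=4
  slow == fast at node 4: cycle detected

Cycle: yes


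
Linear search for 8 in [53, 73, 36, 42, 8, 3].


i=0: 53!=8
i=1: 73!=8
i=2: 36!=8
i=3: 42!=8
i=4: 8==8 found!

Found at 4, 5 comps


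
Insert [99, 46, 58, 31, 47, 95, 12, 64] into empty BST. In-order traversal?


Insert 99: root
Insert 46: L from 99
Insert 58: L from 99 -> R from 46
Insert 31: L from 99 -> L from 46
Insert 47: L from 99 -> R from 46 -> L from 58
Insert 95: L from 99 -> R from 46 -> R from 58
Insert 12: L from 99 -> L from 46 -> L from 31
Insert 64: L from 99 -> R from 46 -> R from 58 -> L from 95

In-order: [12, 31, 46, 47, 58, 64, 95, 99]


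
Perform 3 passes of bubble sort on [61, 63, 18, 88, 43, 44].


Initial: [61, 63, 18, 88, 43, 44]
Pass 1: [61, 18, 63, 43, 44, 88] (3 swaps)
Pass 2: [18, 61, 43, 44, 63, 88] (3 swaps)
Pass 3: [18, 43, 44, 61, 63, 88] (2 swaps)

After 3 passes: [18, 43, 44, 61, 63, 88]


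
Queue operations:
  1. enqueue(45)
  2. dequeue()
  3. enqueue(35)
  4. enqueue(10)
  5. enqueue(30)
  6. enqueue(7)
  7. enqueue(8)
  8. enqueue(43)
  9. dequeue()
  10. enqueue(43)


enqueue(45) -> [45]
dequeue()->45, []
enqueue(35) -> [35]
enqueue(10) -> [35, 10]
enqueue(30) -> [35, 10, 30]
enqueue(7) -> [35, 10, 30, 7]
enqueue(8) -> [35, 10, 30, 7, 8]
enqueue(43) -> [35, 10, 30, 7, 8, 43]
dequeue()->35, [10, 30, 7, 8, 43]
enqueue(43) -> [10, 30, 7, 8, 43, 43]

Final queue: [10, 30, 7, 8, 43, 43]


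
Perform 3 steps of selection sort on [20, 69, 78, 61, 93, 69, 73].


Initial: [20, 69, 78, 61, 93, 69, 73]
Step 1: min=20 at 0
  Swap: [20, 69, 78, 61, 93, 69, 73]
Step 2: min=61 at 3
  Swap: [20, 61, 78, 69, 93, 69, 73]
Step 3: min=69 at 3
  Swap: [20, 61, 69, 78, 93, 69, 73]

After 3 steps: [20, 61, 69, 78, 93, 69, 73]


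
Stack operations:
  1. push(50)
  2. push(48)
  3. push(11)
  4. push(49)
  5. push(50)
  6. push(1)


push(50) -> [50]
push(48) -> [50, 48]
push(11) -> [50, 48, 11]
push(49) -> [50, 48, 11, 49]
push(50) -> [50, 48, 11, 49, 50]
push(1) -> [50, 48, 11, 49, 50, 1]

Final stack: [50, 48, 11, 49, 50, 1]


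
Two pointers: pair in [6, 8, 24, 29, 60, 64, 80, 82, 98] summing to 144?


lo=0(6)+hi=8(98)=104
lo=1(8)+hi=8(98)=106
lo=2(24)+hi=8(98)=122
lo=3(29)+hi=8(98)=127
lo=4(60)+hi=8(98)=158
lo=4(60)+hi=7(82)=142
lo=5(64)+hi=7(82)=146
lo=5(64)+hi=6(80)=144

Yes: 64+80=144


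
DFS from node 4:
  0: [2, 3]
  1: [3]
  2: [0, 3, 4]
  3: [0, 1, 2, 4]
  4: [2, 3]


Visit 4, push [3, 2]
Visit 2, push [3, 0]
Visit 0, push [3]
Visit 3, push [1]
Visit 1, push []

DFS order: [4, 2, 0, 3, 1]


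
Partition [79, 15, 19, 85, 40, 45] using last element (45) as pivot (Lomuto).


Pivot: 45
  15 <= 45: swap -> [15, 79, 19, 85, 40, 45]
  19 <= 45: swap -> [15, 19, 79, 85, 40, 45]
  40 <= 45: swap -> [15, 19, 40, 85, 79, 45]
Place pivot at 3: [15, 19, 40, 45, 79, 85]

Partitioned: [15, 19, 40, 45, 79, 85]


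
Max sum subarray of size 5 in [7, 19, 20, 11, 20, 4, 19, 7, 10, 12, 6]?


[0:5]: 77
[1:6]: 74
[2:7]: 74
[3:8]: 61
[4:9]: 60
[5:10]: 52
[6:11]: 54

Max: 77 at [0:5]


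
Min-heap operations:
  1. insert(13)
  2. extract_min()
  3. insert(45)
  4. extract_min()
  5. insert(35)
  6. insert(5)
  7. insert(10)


insert(13) -> [13]
extract_min()->13, []
insert(45) -> [45]
extract_min()->45, []
insert(35) -> [35]
insert(5) -> [5, 35]
insert(10) -> [5, 35, 10]

Final heap: [5, 35, 10]


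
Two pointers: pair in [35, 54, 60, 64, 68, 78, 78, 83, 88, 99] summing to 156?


lo=0(35)+hi=9(99)=134
lo=1(54)+hi=9(99)=153
lo=2(60)+hi=9(99)=159
lo=2(60)+hi=8(88)=148
lo=3(64)+hi=8(88)=152
lo=4(68)+hi=8(88)=156

Yes: 68+88=156


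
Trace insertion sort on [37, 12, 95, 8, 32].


Initial: [37, 12, 95, 8, 32]
Insert 12: [12, 37, 95, 8, 32]
Insert 95: [12, 37, 95, 8, 32]
Insert 8: [8, 12, 37, 95, 32]
Insert 32: [8, 12, 32, 37, 95]

Sorted: [8, 12, 32, 37, 95]


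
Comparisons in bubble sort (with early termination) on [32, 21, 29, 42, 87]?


Algorithm: bubble sort (with early termination)
Input: [32, 21, 29, 42, 87]
Sorted: [21, 29, 32, 42, 87]

7


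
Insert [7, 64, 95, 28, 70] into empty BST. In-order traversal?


Insert 7: root
Insert 64: R from 7
Insert 95: R from 7 -> R from 64
Insert 28: R from 7 -> L from 64
Insert 70: R from 7 -> R from 64 -> L from 95

In-order: [7, 28, 64, 70, 95]


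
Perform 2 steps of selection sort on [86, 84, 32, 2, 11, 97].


Initial: [86, 84, 32, 2, 11, 97]
Step 1: min=2 at 3
  Swap: [2, 84, 32, 86, 11, 97]
Step 2: min=11 at 4
  Swap: [2, 11, 32, 86, 84, 97]

After 2 steps: [2, 11, 32, 86, 84, 97]


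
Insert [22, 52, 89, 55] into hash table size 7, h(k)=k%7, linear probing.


Insert 22: h=1 -> slot 1
Insert 52: h=3 -> slot 3
Insert 89: h=5 -> slot 5
Insert 55: h=6 -> slot 6

Table: [None, 22, None, 52, None, 89, 55]


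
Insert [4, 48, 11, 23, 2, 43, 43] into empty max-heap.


Insert 4: [4]
Insert 48: [48, 4]
Insert 11: [48, 4, 11]
Insert 23: [48, 23, 11, 4]
Insert 2: [48, 23, 11, 4, 2]
Insert 43: [48, 23, 43, 4, 2, 11]
Insert 43: [48, 23, 43, 4, 2, 11, 43]

Final heap: [48, 23, 43, 4, 2, 11, 43]


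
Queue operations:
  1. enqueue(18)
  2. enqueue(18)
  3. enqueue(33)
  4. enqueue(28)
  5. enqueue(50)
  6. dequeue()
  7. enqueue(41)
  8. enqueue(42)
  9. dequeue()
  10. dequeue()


enqueue(18) -> [18]
enqueue(18) -> [18, 18]
enqueue(33) -> [18, 18, 33]
enqueue(28) -> [18, 18, 33, 28]
enqueue(50) -> [18, 18, 33, 28, 50]
dequeue()->18, [18, 33, 28, 50]
enqueue(41) -> [18, 33, 28, 50, 41]
enqueue(42) -> [18, 33, 28, 50, 41, 42]
dequeue()->18, [33, 28, 50, 41, 42]
dequeue()->33, [28, 50, 41, 42]

Final queue: [28, 50, 41, 42]


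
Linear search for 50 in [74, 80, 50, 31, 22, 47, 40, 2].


i=0: 74!=50
i=1: 80!=50
i=2: 50==50 found!

Found at 2, 3 comps


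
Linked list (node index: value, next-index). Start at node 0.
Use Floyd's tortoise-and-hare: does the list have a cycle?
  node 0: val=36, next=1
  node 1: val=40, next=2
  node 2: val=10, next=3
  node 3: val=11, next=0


Floyd's tortoise (slow, +1) and hare (fast, +2):
  init: slow=0, fast=0
  step 1: slow=1, fast=2
  step 2: slow=2, fast=0
  step 3: slow=3, fast=2
  step 4: slow=0, fast=0
  slow == fast at node 0: cycle detected

Cycle: yes


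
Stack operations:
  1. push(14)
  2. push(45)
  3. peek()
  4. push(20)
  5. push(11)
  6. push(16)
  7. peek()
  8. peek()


push(14) -> [14]
push(45) -> [14, 45]
peek()->45
push(20) -> [14, 45, 20]
push(11) -> [14, 45, 20, 11]
push(16) -> [14, 45, 20, 11, 16]
peek()->16
peek()->16

Final stack: [14, 45, 20, 11, 16]


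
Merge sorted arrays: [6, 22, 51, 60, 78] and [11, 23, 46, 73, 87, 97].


Take 6 from A
Take 11 from B
Take 22 from A
Take 23 from B
Take 46 from B
Take 51 from A
Take 60 from A
Take 73 from B
Take 78 from A

Merged: [6, 11, 22, 23, 46, 51, 60, 73, 78, 87, 97]


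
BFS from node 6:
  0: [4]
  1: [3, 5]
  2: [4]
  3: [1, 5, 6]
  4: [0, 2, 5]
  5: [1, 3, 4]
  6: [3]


Visit 6, enqueue [3]
Visit 3, enqueue [1, 5]
Visit 1, enqueue []
Visit 5, enqueue [4]
Visit 4, enqueue [0, 2]
Visit 0, enqueue []
Visit 2, enqueue []

BFS order: [6, 3, 1, 5, 4, 0, 2]


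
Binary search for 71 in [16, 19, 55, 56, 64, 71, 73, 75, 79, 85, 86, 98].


Step 1: lo=0, hi=11, mid=5, val=71

Found at index 5


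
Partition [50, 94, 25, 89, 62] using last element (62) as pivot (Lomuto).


Pivot: 62
  50 <= 62: advance i (no swap)
  25 <= 62: swap -> [50, 25, 94, 89, 62]
Place pivot at 2: [50, 25, 62, 89, 94]

Partitioned: [50, 25, 62, 89, 94]


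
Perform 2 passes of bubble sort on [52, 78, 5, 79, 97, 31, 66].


Initial: [52, 78, 5, 79, 97, 31, 66]
Pass 1: [52, 5, 78, 79, 31, 66, 97] (3 swaps)
Pass 2: [5, 52, 78, 31, 66, 79, 97] (3 swaps)

After 2 passes: [5, 52, 78, 31, 66, 79, 97]


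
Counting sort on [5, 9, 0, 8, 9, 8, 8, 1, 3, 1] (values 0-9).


Input: [5, 9, 0, 8, 9, 8, 8, 1, 3, 1]
Counts: [1, 2, 0, 1, 0, 1, 0, 0, 3, 2]

Sorted: [0, 1, 1, 3, 5, 8, 8, 8, 9, 9]


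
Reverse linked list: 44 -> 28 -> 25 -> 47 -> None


Step 1: curr=44, set curr.next=prev(None) | reversed so far: 44
Step 2: curr=28, set curr.next=prev(44) | reversed so far: 28 -> 44
Step 3: curr=25, set curr.next=prev(28) | reversed so far: 25 -> 28 -> 44
Step 4: curr=47, set curr.next=prev(25) | reversed so far: 47 -> 25 -> 28 -> 44

47 -> 25 -> 28 -> 44 -> None


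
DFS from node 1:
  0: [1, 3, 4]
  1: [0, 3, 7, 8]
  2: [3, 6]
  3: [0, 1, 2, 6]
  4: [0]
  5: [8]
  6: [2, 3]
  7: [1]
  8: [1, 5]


Visit 1, push [8, 7, 3, 0]
Visit 0, push [4, 3]
Visit 3, push [6, 2]
Visit 2, push [6]
Visit 6, push []
Visit 4, push []
Visit 7, push []
Visit 8, push [5]
Visit 5, push []

DFS order: [1, 0, 3, 2, 6, 4, 7, 8, 5]


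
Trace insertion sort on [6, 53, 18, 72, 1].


Initial: [6, 53, 18, 72, 1]
Insert 53: [6, 53, 18, 72, 1]
Insert 18: [6, 18, 53, 72, 1]
Insert 72: [6, 18, 53, 72, 1]
Insert 1: [1, 6, 18, 53, 72]

Sorted: [1, 6, 18, 53, 72]


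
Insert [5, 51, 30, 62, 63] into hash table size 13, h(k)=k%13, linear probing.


Insert 5: h=5 -> slot 5
Insert 51: h=12 -> slot 12
Insert 30: h=4 -> slot 4
Insert 62: h=10 -> slot 10
Insert 63: h=11 -> slot 11

Table: [None, None, None, None, 30, 5, None, None, None, None, 62, 63, 51]


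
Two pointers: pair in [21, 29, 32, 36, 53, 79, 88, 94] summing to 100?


lo=0(21)+hi=7(94)=115
lo=0(21)+hi=6(88)=109
lo=0(21)+hi=5(79)=100

Yes: 21+79=100


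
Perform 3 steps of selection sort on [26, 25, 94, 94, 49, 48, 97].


Initial: [26, 25, 94, 94, 49, 48, 97]
Step 1: min=25 at 1
  Swap: [25, 26, 94, 94, 49, 48, 97]
Step 2: min=26 at 1
  Swap: [25, 26, 94, 94, 49, 48, 97]
Step 3: min=48 at 5
  Swap: [25, 26, 48, 94, 49, 94, 97]

After 3 steps: [25, 26, 48, 94, 49, 94, 97]


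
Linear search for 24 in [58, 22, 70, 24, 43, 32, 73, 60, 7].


i=0: 58!=24
i=1: 22!=24
i=2: 70!=24
i=3: 24==24 found!

Found at 3, 4 comps


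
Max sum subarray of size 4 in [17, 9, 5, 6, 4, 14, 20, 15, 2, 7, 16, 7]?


[0:4]: 37
[1:5]: 24
[2:6]: 29
[3:7]: 44
[4:8]: 53
[5:9]: 51
[6:10]: 44
[7:11]: 40
[8:12]: 32

Max: 53 at [4:8]


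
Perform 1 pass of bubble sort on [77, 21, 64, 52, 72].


Initial: [77, 21, 64, 52, 72]
Pass 1: [21, 64, 52, 72, 77] (4 swaps)

After 1 pass: [21, 64, 52, 72, 77]


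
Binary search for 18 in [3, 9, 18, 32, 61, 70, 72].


Step 1: lo=0, hi=6, mid=3, val=32
Step 2: lo=0, hi=2, mid=1, val=9
Step 3: lo=2, hi=2, mid=2, val=18

Found at index 2


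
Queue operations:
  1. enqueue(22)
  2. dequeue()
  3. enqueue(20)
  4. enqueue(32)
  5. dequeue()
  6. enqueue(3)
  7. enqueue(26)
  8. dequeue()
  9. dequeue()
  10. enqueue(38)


enqueue(22) -> [22]
dequeue()->22, []
enqueue(20) -> [20]
enqueue(32) -> [20, 32]
dequeue()->20, [32]
enqueue(3) -> [32, 3]
enqueue(26) -> [32, 3, 26]
dequeue()->32, [3, 26]
dequeue()->3, [26]
enqueue(38) -> [26, 38]

Final queue: [26, 38]


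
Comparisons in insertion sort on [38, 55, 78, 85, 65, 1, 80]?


Algorithm: insertion sort
Input: [38, 55, 78, 85, 65, 1, 80]
Sorted: [1, 38, 55, 65, 78, 80, 85]

13


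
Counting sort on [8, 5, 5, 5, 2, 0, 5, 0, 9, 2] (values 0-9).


Input: [8, 5, 5, 5, 2, 0, 5, 0, 9, 2]
Counts: [2, 0, 2, 0, 0, 4, 0, 0, 1, 1]

Sorted: [0, 0, 2, 2, 5, 5, 5, 5, 8, 9]


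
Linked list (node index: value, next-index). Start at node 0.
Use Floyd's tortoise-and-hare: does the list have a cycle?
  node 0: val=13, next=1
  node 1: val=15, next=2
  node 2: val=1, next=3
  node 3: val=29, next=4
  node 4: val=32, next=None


Floyd's tortoise (slow, +1) and hare (fast, +2):
  init: slow=0, fast=0
  step 1: slow=1, fast=2
  step 2: slow=2, fast=4
  step 3: fast -> None, no cycle

Cycle: no


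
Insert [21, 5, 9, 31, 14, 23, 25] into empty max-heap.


Insert 21: [21]
Insert 5: [21, 5]
Insert 9: [21, 5, 9]
Insert 31: [31, 21, 9, 5]
Insert 14: [31, 21, 9, 5, 14]
Insert 23: [31, 21, 23, 5, 14, 9]
Insert 25: [31, 21, 25, 5, 14, 9, 23]

Final heap: [31, 21, 25, 5, 14, 9, 23]


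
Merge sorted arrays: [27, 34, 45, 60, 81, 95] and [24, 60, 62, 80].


Take 24 from B
Take 27 from A
Take 34 from A
Take 45 from A
Take 60 from A
Take 60 from B
Take 62 from B
Take 80 from B

Merged: [24, 27, 34, 45, 60, 60, 62, 80, 81, 95]


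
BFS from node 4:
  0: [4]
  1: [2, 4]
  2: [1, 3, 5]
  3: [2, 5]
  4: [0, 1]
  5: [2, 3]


Visit 4, enqueue [0, 1]
Visit 0, enqueue []
Visit 1, enqueue [2]
Visit 2, enqueue [3, 5]
Visit 3, enqueue []
Visit 5, enqueue []

BFS order: [4, 0, 1, 2, 3, 5]


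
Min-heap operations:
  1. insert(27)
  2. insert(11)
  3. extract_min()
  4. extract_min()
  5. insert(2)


insert(27) -> [27]
insert(11) -> [11, 27]
extract_min()->11, [27]
extract_min()->27, []
insert(2) -> [2]

Final heap: [2]


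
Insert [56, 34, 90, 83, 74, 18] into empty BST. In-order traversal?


Insert 56: root
Insert 34: L from 56
Insert 90: R from 56
Insert 83: R from 56 -> L from 90
Insert 74: R from 56 -> L from 90 -> L from 83
Insert 18: L from 56 -> L from 34

In-order: [18, 34, 56, 74, 83, 90]


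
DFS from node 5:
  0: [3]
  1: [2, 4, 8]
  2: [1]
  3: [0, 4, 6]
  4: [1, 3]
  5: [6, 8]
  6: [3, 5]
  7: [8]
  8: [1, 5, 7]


Visit 5, push [8, 6]
Visit 6, push [3]
Visit 3, push [4, 0]
Visit 0, push []
Visit 4, push [1]
Visit 1, push [8, 2]
Visit 2, push []
Visit 8, push [7]
Visit 7, push []

DFS order: [5, 6, 3, 0, 4, 1, 2, 8, 7]


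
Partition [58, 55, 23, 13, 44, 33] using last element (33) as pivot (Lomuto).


Pivot: 33
  23 <= 33: swap -> [23, 55, 58, 13, 44, 33]
  13 <= 33: swap -> [23, 13, 58, 55, 44, 33]
Place pivot at 2: [23, 13, 33, 55, 44, 58]

Partitioned: [23, 13, 33, 55, 44, 58]


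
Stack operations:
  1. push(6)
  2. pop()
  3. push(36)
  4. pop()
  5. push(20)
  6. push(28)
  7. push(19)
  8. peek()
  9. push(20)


push(6) -> [6]
pop()->6, []
push(36) -> [36]
pop()->36, []
push(20) -> [20]
push(28) -> [20, 28]
push(19) -> [20, 28, 19]
peek()->19
push(20) -> [20, 28, 19, 20]

Final stack: [20, 28, 19, 20]


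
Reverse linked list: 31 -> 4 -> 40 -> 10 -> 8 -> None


Step 1: curr=31, set curr.next=prev(None) | reversed so far: 31
Step 2: curr=4, set curr.next=prev(31) | reversed so far: 4 -> 31
Step 3: curr=40, set curr.next=prev(4) | reversed so far: 40 -> 4 -> 31
Step 4: curr=10, set curr.next=prev(40) | reversed so far: 10 -> 40 -> 4 -> 31
Step 5: curr=8, set curr.next=prev(10) | reversed so far: 8 -> 10 -> 40 -> 4 -> 31

8 -> 10 -> 40 -> 4 -> 31 -> None


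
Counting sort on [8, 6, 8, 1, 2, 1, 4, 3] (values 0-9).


Input: [8, 6, 8, 1, 2, 1, 4, 3]
Counts: [0, 2, 1, 1, 1, 0, 1, 0, 2, 0]

Sorted: [1, 1, 2, 3, 4, 6, 8, 8]


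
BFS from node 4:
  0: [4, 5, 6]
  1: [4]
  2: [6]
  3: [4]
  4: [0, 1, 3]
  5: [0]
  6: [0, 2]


Visit 4, enqueue [0, 1, 3]
Visit 0, enqueue [5, 6]
Visit 1, enqueue []
Visit 3, enqueue []
Visit 5, enqueue []
Visit 6, enqueue [2]
Visit 2, enqueue []

BFS order: [4, 0, 1, 3, 5, 6, 2]


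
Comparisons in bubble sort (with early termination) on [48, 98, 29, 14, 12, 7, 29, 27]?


Algorithm: bubble sort (with early termination)
Input: [48, 98, 29, 14, 12, 7, 29, 27]
Sorted: [7, 12, 14, 27, 29, 29, 48, 98]

27


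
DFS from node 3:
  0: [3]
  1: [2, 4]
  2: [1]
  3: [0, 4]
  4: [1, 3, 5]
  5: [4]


Visit 3, push [4, 0]
Visit 0, push []
Visit 4, push [5, 1]
Visit 1, push [2]
Visit 2, push []
Visit 5, push []

DFS order: [3, 0, 4, 1, 2, 5]


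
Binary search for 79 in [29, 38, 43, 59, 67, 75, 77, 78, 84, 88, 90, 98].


Step 1: lo=0, hi=11, mid=5, val=75
Step 2: lo=6, hi=11, mid=8, val=84
Step 3: lo=6, hi=7, mid=6, val=77
Step 4: lo=7, hi=7, mid=7, val=78

Not found


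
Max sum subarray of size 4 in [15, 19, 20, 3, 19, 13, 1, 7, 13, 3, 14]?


[0:4]: 57
[1:5]: 61
[2:6]: 55
[3:7]: 36
[4:8]: 40
[5:9]: 34
[6:10]: 24
[7:11]: 37

Max: 61 at [1:5]


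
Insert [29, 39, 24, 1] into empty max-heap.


Insert 29: [29]
Insert 39: [39, 29]
Insert 24: [39, 29, 24]
Insert 1: [39, 29, 24, 1]

Final heap: [39, 29, 24, 1]


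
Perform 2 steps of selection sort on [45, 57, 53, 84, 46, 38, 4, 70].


Initial: [45, 57, 53, 84, 46, 38, 4, 70]
Step 1: min=4 at 6
  Swap: [4, 57, 53, 84, 46, 38, 45, 70]
Step 2: min=38 at 5
  Swap: [4, 38, 53, 84, 46, 57, 45, 70]

After 2 steps: [4, 38, 53, 84, 46, 57, 45, 70]


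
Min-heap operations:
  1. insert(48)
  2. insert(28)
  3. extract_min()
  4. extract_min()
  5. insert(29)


insert(48) -> [48]
insert(28) -> [28, 48]
extract_min()->28, [48]
extract_min()->48, []
insert(29) -> [29]

Final heap: [29]


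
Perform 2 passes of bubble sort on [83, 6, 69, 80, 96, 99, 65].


Initial: [83, 6, 69, 80, 96, 99, 65]
Pass 1: [6, 69, 80, 83, 96, 65, 99] (4 swaps)
Pass 2: [6, 69, 80, 83, 65, 96, 99] (1 swaps)

After 2 passes: [6, 69, 80, 83, 65, 96, 99]


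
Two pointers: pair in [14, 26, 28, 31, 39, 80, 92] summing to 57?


lo=0(14)+hi=6(92)=106
lo=0(14)+hi=5(80)=94
lo=0(14)+hi=4(39)=53
lo=1(26)+hi=4(39)=65
lo=1(26)+hi=3(31)=57

Yes: 26+31=57


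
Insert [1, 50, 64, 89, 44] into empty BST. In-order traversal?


Insert 1: root
Insert 50: R from 1
Insert 64: R from 1 -> R from 50
Insert 89: R from 1 -> R from 50 -> R from 64
Insert 44: R from 1 -> L from 50

In-order: [1, 44, 50, 64, 89]


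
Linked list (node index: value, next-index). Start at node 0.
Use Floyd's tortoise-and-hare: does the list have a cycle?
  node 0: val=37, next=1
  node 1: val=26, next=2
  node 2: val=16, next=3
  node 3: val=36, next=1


Floyd's tortoise (slow, +1) and hare (fast, +2):
  init: slow=0, fast=0
  step 1: slow=1, fast=2
  step 2: slow=2, fast=1
  step 3: slow=3, fast=3
  slow == fast at node 3: cycle detected

Cycle: yes


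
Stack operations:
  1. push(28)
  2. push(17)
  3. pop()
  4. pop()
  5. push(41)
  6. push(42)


push(28) -> [28]
push(17) -> [28, 17]
pop()->17, [28]
pop()->28, []
push(41) -> [41]
push(42) -> [41, 42]

Final stack: [41, 42]


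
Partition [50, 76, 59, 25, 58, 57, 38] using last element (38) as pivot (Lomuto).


Pivot: 38
  25 <= 38: swap -> [25, 76, 59, 50, 58, 57, 38]
Place pivot at 1: [25, 38, 59, 50, 58, 57, 76]

Partitioned: [25, 38, 59, 50, 58, 57, 76]


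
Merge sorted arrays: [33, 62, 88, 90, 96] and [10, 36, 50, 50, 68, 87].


Take 10 from B
Take 33 from A
Take 36 from B
Take 50 from B
Take 50 from B
Take 62 from A
Take 68 from B
Take 87 from B

Merged: [10, 33, 36, 50, 50, 62, 68, 87, 88, 90, 96]


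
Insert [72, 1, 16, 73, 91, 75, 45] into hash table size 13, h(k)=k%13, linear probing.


Insert 72: h=7 -> slot 7
Insert 1: h=1 -> slot 1
Insert 16: h=3 -> slot 3
Insert 73: h=8 -> slot 8
Insert 91: h=0 -> slot 0
Insert 75: h=10 -> slot 10
Insert 45: h=6 -> slot 6

Table: [91, 1, None, 16, None, None, 45, 72, 73, None, 75, None, None]


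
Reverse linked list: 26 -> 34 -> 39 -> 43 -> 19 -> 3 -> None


Step 1: curr=26, set curr.next=prev(None) | reversed so far: 26
Step 2: curr=34, set curr.next=prev(26) | reversed so far: 34 -> 26
Step 3: curr=39, set curr.next=prev(34) | reversed so far: 39 -> 34 -> 26
Step 4: curr=43, set curr.next=prev(39) | reversed so far: 43 -> 39 -> 34 -> 26
Step 5: curr=19, set curr.next=prev(43) | reversed so far: 19 -> 43 -> 39 -> 34 -> 26
Step 6: curr=3, set curr.next=prev(19) | reversed so far: 3 -> 19 -> 43 -> 39 -> 34 -> 26

3 -> 19 -> 43 -> 39 -> 34 -> 26 -> None


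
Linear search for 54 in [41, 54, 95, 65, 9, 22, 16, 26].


i=0: 41!=54
i=1: 54==54 found!

Found at 1, 2 comps


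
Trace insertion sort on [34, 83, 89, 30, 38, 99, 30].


Initial: [34, 83, 89, 30, 38, 99, 30]
Insert 83: [34, 83, 89, 30, 38, 99, 30]
Insert 89: [34, 83, 89, 30, 38, 99, 30]
Insert 30: [30, 34, 83, 89, 38, 99, 30]
Insert 38: [30, 34, 38, 83, 89, 99, 30]
Insert 99: [30, 34, 38, 83, 89, 99, 30]
Insert 30: [30, 30, 34, 38, 83, 89, 99]

Sorted: [30, 30, 34, 38, 83, 89, 99]


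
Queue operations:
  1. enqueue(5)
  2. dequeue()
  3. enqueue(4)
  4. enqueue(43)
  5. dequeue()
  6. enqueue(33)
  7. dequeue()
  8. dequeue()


enqueue(5) -> [5]
dequeue()->5, []
enqueue(4) -> [4]
enqueue(43) -> [4, 43]
dequeue()->4, [43]
enqueue(33) -> [43, 33]
dequeue()->43, [33]
dequeue()->33, []

Final queue: []


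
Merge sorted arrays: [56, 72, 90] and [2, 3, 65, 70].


Take 2 from B
Take 3 from B
Take 56 from A
Take 65 from B
Take 70 from B

Merged: [2, 3, 56, 65, 70, 72, 90]


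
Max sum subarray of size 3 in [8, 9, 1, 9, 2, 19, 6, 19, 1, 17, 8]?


[0:3]: 18
[1:4]: 19
[2:5]: 12
[3:6]: 30
[4:7]: 27
[5:8]: 44
[6:9]: 26
[7:10]: 37
[8:11]: 26

Max: 44 at [5:8]


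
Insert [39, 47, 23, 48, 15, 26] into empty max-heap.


Insert 39: [39]
Insert 47: [47, 39]
Insert 23: [47, 39, 23]
Insert 48: [48, 47, 23, 39]
Insert 15: [48, 47, 23, 39, 15]
Insert 26: [48, 47, 26, 39, 15, 23]

Final heap: [48, 47, 26, 39, 15, 23]


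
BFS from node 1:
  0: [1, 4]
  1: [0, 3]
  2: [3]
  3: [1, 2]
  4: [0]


Visit 1, enqueue [0, 3]
Visit 0, enqueue [4]
Visit 3, enqueue [2]
Visit 4, enqueue []
Visit 2, enqueue []

BFS order: [1, 0, 3, 4, 2]


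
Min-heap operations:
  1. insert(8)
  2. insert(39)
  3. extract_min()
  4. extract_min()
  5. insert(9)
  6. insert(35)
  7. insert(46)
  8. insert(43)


insert(8) -> [8]
insert(39) -> [8, 39]
extract_min()->8, [39]
extract_min()->39, []
insert(9) -> [9]
insert(35) -> [9, 35]
insert(46) -> [9, 35, 46]
insert(43) -> [9, 35, 46, 43]

Final heap: [9, 35, 46, 43]


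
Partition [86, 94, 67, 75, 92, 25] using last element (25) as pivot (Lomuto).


Pivot: 25
Place pivot at 0: [25, 94, 67, 75, 92, 86]

Partitioned: [25, 94, 67, 75, 92, 86]


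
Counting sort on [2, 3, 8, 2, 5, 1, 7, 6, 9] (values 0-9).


Input: [2, 3, 8, 2, 5, 1, 7, 6, 9]
Counts: [0, 1, 2, 1, 0, 1, 1, 1, 1, 1]

Sorted: [1, 2, 2, 3, 5, 6, 7, 8, 9]


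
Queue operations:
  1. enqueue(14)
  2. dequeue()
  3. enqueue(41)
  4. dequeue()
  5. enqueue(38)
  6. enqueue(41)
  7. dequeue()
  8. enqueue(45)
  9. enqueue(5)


enqueue(14) -> [14]
dequeue()->14, []
enqueue(41) -> [41]
dequeue()->41, []
enqueue(38) -> [38]
enqueue(41) -> [38, 41]
dequeue()->38, [41]
enqueue(45) -> [41, 45]
enqueue(5) -> [41, 45, 5]

Final queue: [41, 45, 5]


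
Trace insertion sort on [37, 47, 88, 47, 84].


Initial: [37, 47, 88, 47, 84]
Insert 47: [37, 47, 88, 47, 84]
Insert 88: [37, 47, 88, 47, 84]
Insert 47: [37, 47, 47, 88, 84]
Insert 84: [37, 47, 47, 84, 88]

Sorted: [37, 47, 47, 84, 88]


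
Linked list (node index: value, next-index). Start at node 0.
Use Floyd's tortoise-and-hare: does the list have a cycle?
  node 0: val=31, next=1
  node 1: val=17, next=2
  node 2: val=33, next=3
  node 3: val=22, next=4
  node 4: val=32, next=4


Floyd's tortoise (slow, +1) and hare (fast, +2):
  init: slow=0, fast=0
  step 1: slow=1, fast=2
  step 2: slow=2, fast=4
  step 3: slow=3, fast=4
  step 4: slow=4, fast=4
  slow == fast at node 4: cycle detected

Cycle: yes


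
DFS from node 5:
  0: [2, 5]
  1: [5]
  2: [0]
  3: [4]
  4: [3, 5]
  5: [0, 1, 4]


Visit 5, push [4, 1, 0]
Visit 0, push [2]
Visit 2, push []
Visit 1, push []
Visit 4, push [3]
Visit 3, push []

DFS order: [5, 0, 2, 1, 4, 3]


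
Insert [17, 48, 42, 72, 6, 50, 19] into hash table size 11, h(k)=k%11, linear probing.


Insert 17: h=6 -> slot 6
Insert 48: h=4 -> slot 4
Insert 42: h=9 -> slot 9
Insert 72: h=6, 1 probes -> slot 7
Insert 6: h=6, 2 probes -> slot 8
Insert 50: h=6, 4 probes -> slot 10
Insert 19: h=8, 3 probes -> slot 0

Table: [19, None, None, None, 48, None, 17, 72, 6, 42, 50]


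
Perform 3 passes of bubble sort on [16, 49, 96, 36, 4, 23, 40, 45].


Initial: [16, 49, 96, 36, 4, 23, 40, 45]
Pass 1: [16, 49, 36, 4, 23, 40, 45, 96] (5 swaps)
Pass 2: [16, 36, 4, 23, 40, 45, 49, 96] (5 swaps)
Pass 3: [16, 4, 23, 36, 40, 45, 49, 96] (2 swaps)

After 3 passes: [16, 4, 23, 36, 40, 45, 49, 96]


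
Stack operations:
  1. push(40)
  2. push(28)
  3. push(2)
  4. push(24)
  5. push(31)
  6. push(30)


push(40) -> [40]
push(28) -> [40, 28]
push(2) -> [40, 28, 2]
push(24) -> [40, 28, 2, 24]
push(31) -> [40, 28, 2, 24, 31]
push(30) -> [40, 28, 2, 24, 31, 30]

Final stack: [40, 28, 2, 24, 31, 30]


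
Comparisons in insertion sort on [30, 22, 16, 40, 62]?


Algorithm: insertion sort
Input: [30, 22, 16, 40, 62]
Sorted: [16, 22, 30, 40, 62]

5


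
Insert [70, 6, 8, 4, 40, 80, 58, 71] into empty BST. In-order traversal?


Insert 70: root
Insert 6: L from 70
Insert 8: L from 70 -> R from 6
Insert 4: L from 70 -> L from 6
Insert 40: L from 70 -> R from 6 -> R from 8
Insert 80: R from 70
Insert 58: L from 70 -> R from 6 -> R from 8 -> R from 40
Insert 71: R from 70 -> L from 80

In-order: [4, 6, 8, 40, 58, 70, 71, 80]


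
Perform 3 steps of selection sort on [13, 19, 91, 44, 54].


Initial: [13, 19, 91, 44, 54]
Step 1: min=13 at 0
  Swap: [13, 19, 91, 44, 54]
Step 2: min=19 at 1
  Swap: [13, 19, 91, 44, 54]
Step 3: min=44 at 3
  Swap: [13, 19, 44, 91, 54]

After 3 steps: [13, 19, 44, 91, 54]


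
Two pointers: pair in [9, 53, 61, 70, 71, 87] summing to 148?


lo=0(9)+hi=5(87)=96
lo=1(53)+hi=5(87)=140
lo=2(61)+hi=5(87)=148

Yes: 61+87=148


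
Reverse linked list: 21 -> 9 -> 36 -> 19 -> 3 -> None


Step 1: curr=21, set curr.next=prev(None) | reversed so far: 21
Step 2: curr=9, set curr.next=prev(21) | reversed so far: 9 -> 21
Step 3: curr=36, set curr.next=prev(9) | reversed so far: 36 -> 9 -> 21
Step 4: curr=19, set curr.next=prev(36) | reversed so far: 19 -> 36 -> 9 -> 21
Step 5: curr=3, set curr.next=prev(19) | reversed so far: 3 -> 19 -> 36 -> 9 -> 21

3 -> 19 -> 36 -> 9 -> 21 -> None


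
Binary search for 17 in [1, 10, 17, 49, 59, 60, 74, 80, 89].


Step 1: lo=0, hi=8, mid=4, val=59
Step 2: lo=0, hi=3, mid=1, val=10
Step 3: lo=2, hi=3, mid=2, val=17

Found at index 2


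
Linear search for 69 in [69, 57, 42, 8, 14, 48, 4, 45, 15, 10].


i=0: 69==69 found!

Found at 0, 1 comps


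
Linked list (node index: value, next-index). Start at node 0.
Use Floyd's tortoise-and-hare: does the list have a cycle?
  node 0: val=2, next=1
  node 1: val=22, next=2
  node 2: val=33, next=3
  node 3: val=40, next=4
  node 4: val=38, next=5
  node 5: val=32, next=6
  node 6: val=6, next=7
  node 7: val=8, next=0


Floyd's tortoise (slow, +1) and hare (fast, +2):
  init: slow=0, fast=0
  step 1: slow=1, fast=2
  step 2: slow=2, fast=4
  step 3: slow=3, fast=6
  step 4: slow=4, fast=0
  step 5: slow=5, fast=2
  step 6: slow=6, fast=4
  step 7: slow=7, fast=6
  step 8: slow=0, fast=0
  slow == fast at node 0: cycle detected

Cycle: yes


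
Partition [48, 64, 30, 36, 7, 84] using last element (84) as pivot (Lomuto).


Pivot: 84
  48 <= 84: advance i (no swap)
  64 <= 84: advance i (no swap)
  30 <= 84: advance i (no swap)
  36 <= 84: advance i (no swap)
  7 <= 84: advance i (no swap)
Place pivot at 5: [48, 64, 30, 36, 7, 84]

Partitioned: [48, 64, 30, 36, 7, 84]


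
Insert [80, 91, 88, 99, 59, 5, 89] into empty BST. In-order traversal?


Insert 80: root
Insert 91: R from 80
Insert 88: R from 80 -> L from 91
Insert 99: R from 80 -> R from 91
Insert 59: L from 80
Insert 5: L from 80 -> L from 59
Insert 89: R from 80 -> L from 91 -> R from 88

In-order: [5, 59, 80, 88, 89, 91, 99]


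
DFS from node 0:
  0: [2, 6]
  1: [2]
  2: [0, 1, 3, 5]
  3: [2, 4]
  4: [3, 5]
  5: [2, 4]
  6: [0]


Visit 0, push [6, 2]
Visit 2, push [5, 3, 1]
Visit 1, push []
Visit 3, push [4]
Visit 4, push [5]
Visit 5, push []
Visit 6, push []

DFS order: [0, 2, 1, 3, 4, 5, 6]


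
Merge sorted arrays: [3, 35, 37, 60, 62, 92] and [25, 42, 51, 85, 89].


Take 3 from A
Take 25 from B
Take 35 from A
Take 37 from A
Take 42 from B
Take 51 from B
Take 60 from A
Take 62 from A
Take 85 from B
Take 89 from B

Merged: [3, 25, 35, 37, 42, 51, 60, 62, 85, 89, 92]


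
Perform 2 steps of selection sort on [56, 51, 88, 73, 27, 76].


Initial: [56, 51, 88, 73, 27, 76]
Step 1: min=27 at 4
  Swap: [27, 51, 88, 73, 56, 76]
Step 2: min=51 at 1
  Swap: [27, 51, 88, 73, 56, 76]

After 2 steps: [27, 51, 88, 73, 56, 76]


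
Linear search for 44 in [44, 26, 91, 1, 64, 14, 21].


i=0: 44==44 found!

Found at 0, 1 comps


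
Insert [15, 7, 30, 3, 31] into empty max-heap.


Insert 15: [15]
Insert 7: [15, 7]
Insert 30: [30, 7, 15]
Insert 3: [30, 7, 15, 3]
Insert 31: [31, 30, 15, 3, 7]

Final heap: [31, 30, 15, 3, 7]


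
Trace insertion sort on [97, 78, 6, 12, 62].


Initial: [97, 78, 6, 12, 62]
Insert 78: [78, 97, 6, 12, 62]
Insert 6: [6, 78, 97, 12, 62]
Insert 12: [6, 12, 78, 97, 62]
Insert 62: [6, 12, 62, 78, 97]

Sorted: [6, 12, 62, 78, 97]


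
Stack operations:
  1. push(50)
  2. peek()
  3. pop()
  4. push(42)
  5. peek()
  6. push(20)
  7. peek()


push(50) -> [50]
peek()->50
pop()->50, []
push(42) -> [42]
peek()->42
push(20) -> [42, 20]
peek()->20

Final stack: [42, 20]


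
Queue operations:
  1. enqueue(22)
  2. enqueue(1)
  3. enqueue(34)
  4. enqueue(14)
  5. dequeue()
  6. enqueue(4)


enqueue(22) -> [22]
enqueue(1) -> [22, 1]
enqueue(34) -> [22, 1, 34]
enqueue(14) -> [22, 1, 34, 14]
dequeue()->22, [1, 34, 14]
enqueue(4) -> [1, 34, 14, 4]

Final queue: [1, 34, 14, 4]


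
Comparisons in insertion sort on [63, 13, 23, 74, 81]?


Algorithm: insertion sort
Input: [63, 13, 23, 74, 81]
Sorted: [13, 23, 63, 74, 81]

5


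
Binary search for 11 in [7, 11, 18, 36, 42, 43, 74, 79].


Step 1: lo=0, hi=7, mid=3, val=36
Step 2: lo=0, hi=2, mid=1, val=11

Found at index 1


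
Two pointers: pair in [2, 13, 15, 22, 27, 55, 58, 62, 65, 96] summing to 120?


lo=0(2)+hi=9(96)=98
lo=1(13)+hi=9(96)=109
lo=2(15)+hi=9(96)=111
lo=3(22)+hi=9(96)=118
lo=4(27)+hi=9(96)=123
lo=4(27)+hi=8(65)=92
lo=5(55)+hi=8(65)=120

Yes: 55+65=120


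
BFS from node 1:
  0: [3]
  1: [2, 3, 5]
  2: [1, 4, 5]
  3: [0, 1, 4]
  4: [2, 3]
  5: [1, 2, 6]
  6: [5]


Visit 1, enqueue [2, 3, 5]
Visit 2, enqueue [4]
Visit 3, enqueue [0]
Visit 5, enqueue [6]
Visit 4, enqueue []
Visit 0, enqueue []
Visit 6, enqueue []

BFS order: [1, 2, 3, 5, 4, 0, 6]


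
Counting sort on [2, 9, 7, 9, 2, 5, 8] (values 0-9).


Input: [2, 9, 7, 9, 2, 5, 8]
Counts: [0, 0, 2, 0, 0, 1, 0, 1, 1, 2]

Sorted: [2, 2, 5, 7, 8, 9, 9]


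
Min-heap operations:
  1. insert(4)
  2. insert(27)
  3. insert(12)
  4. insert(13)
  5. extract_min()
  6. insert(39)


insert(4) -> [4]
insert(27) -> [4, 27]
insert(12) -> [4, 27, 12]
insert(13) -> [4, 13, 12, 27]
extract_min()->4, [12, 13, 27]
insert(39) -> [12, 13, 27, 39]

Final heap: [12, 13, 27, 39]


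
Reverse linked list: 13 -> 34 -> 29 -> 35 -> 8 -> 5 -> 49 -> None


Step 1: curr=13, set curr.next=prev(None) | reversed so far: 13
Step 2: curr=34, set curr.next=prev(13) | reversed so far: 34 -> 13
Step 3: curr=29, set curr.next=prev(34) | reversed so far: 29 -> 34 -> 13
Step 4: curr=35, set curr.next=prev(29) | reversed so far: 35 -> 29 -> 34 -> 13
Step 5: curr=8, set curr.next=prev(35) | reversed so far: 8 -> 35 -> 29 -> 34 -> 13
Step 6: curr=5, set curr.next=prev(8) | reversed so far: 5 -> 8 -> 35 -> 29 -> 34 -> 13
Step 7: curr=49, set curr.next=prev(5) | reversed so far: 49 -> 5 -> 8 -> 35 -> 29 -> 34 -> 13

49 -> 5 -> 8 -> 35 -> 29 -> 34 -> 13 -> None


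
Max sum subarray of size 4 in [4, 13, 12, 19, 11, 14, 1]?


[0:4]: 48
[1:5]: 55
[2:6]: 56
[3:7]: 45

Max: 56 at [2:6]


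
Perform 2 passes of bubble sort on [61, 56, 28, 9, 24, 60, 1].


Initial: [61, 56, 28, 9, 24, 60, 1]
Pass 1: [56, 28, 9, 24, 60, 1, 61] (6 swaps)
Pass 2: [28, 9, 24, 56, 1, 60, 61] (4 swaps)

After 2 passes: [28, 9, 24, 56, 1, 60, 61]


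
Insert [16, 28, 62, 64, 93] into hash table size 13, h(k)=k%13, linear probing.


Insert 16: h=3 -> slot 3
Insert 28: h=2 -> slot 2
Insert 62: h=10 -> slot 10
Insert 64: h=12 -> slot 12
Insert 93: h=2, 2 probes -> slot 4

Table: [None, None, 28, 16, 93, None, None, None, None, None, 62, None, 64]
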